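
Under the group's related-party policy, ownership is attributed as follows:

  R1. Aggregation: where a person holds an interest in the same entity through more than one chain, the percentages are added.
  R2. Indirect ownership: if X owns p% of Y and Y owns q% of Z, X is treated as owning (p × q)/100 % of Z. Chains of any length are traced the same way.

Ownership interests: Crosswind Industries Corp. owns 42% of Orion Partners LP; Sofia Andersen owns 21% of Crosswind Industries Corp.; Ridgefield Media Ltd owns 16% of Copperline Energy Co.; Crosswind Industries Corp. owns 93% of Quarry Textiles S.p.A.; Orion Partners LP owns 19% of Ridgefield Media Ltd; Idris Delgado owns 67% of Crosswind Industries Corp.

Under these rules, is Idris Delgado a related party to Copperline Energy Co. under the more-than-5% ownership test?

Chain via Crosswind Industries Corp. → Orion Partners LP → Ridgefield Media Ltd (R2): 67% × 42% × 19% × 16% = 0.855456% of Copperline Energy Co.
0.855456% does not exceed the 5% threshold, so Idris is not a related party to Copperline Energy Co.

No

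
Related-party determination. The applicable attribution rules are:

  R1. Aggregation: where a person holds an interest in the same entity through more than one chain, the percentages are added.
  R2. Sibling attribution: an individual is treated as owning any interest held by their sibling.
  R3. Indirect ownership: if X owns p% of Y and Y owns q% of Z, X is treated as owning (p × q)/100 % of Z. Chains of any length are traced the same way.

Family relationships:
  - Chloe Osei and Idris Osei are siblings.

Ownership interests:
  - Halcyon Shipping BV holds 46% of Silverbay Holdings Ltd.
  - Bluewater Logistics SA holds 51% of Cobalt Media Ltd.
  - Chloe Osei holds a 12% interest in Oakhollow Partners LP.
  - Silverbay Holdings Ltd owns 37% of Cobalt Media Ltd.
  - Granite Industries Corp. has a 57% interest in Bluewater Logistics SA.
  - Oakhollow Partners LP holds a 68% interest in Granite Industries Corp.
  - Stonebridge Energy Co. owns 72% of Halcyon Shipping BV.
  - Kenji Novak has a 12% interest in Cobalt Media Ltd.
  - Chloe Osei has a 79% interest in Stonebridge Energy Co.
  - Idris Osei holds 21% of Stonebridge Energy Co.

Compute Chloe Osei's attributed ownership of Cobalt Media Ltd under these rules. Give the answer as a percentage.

By sibling attribution (R2), Chloe Osei is treated as also owning Idris Osei's interest in Stonebridge Energy Co, giving 79% + 21% = 100%.
Chain via Stonebridge Energy Co. → Halcyon Shipping BV → Silverbay Holdings Ltd (R3): 100% × 72% × 46% × 37% = 12.2544% of Cobalt Media Ltd.
Chain via Oakhollow Partners LP → Granite Industries Corp. → Bluewater Logistics SA (R3): 12% × 68% × 57% × 51% = 2.372112% of Cobalt Media Ltd.
Aggregating (R1): 12.2544% + 2.372112% = 14.626512%.

14.626512%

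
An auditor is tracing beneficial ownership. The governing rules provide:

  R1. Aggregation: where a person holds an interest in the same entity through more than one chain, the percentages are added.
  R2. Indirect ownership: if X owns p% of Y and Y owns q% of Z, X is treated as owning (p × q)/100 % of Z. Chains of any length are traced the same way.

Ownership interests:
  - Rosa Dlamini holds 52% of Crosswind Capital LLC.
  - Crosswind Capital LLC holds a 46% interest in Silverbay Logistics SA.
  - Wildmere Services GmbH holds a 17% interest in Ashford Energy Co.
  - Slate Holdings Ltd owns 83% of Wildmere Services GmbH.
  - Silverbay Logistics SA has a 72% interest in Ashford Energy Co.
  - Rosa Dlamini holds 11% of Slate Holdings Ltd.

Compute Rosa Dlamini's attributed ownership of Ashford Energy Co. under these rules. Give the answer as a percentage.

Chain via Slate Holdings Ltd → Wildmere Services GmbH (R2): 11% × 83% × 17% = 1.5521% of Ashford Energy Co.
Chain via Crosswind Capital LLC → Silverbay Logistics SA (R2): 52% × 46% × 72% = 17.2224% of Ashford Energy Co.
Aggregating (R1): 1.5521% + 17.2224% = 18.7745%.

18.7745%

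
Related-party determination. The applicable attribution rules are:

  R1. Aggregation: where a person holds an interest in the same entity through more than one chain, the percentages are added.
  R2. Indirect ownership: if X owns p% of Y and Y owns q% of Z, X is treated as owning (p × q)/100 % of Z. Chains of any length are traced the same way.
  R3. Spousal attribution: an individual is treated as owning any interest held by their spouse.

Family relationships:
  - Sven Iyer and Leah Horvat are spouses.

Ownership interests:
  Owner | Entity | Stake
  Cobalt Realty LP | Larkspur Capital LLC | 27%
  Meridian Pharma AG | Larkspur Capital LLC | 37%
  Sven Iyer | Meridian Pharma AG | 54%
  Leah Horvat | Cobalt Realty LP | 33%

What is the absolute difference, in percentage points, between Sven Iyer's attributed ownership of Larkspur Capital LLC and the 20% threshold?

By spousal attribution (R3), Sven Iyer is treated as owning Leah Horvat's 33% interest in Cobalt Realty LP.
Chain via Meridian Pharma AG (R2): 54% × 37% = 19.98% of Larkspur Capital LLC.
Chain via Cobalt Realty LP (R2): 33% × 27% = 8.91% of Larkspur Capital LLC.
Aggregating (R1): 19.98% + 8.91% = 28.89%.
28.89% exceeds the 20% threshold by 8.89 percentage points.

8.89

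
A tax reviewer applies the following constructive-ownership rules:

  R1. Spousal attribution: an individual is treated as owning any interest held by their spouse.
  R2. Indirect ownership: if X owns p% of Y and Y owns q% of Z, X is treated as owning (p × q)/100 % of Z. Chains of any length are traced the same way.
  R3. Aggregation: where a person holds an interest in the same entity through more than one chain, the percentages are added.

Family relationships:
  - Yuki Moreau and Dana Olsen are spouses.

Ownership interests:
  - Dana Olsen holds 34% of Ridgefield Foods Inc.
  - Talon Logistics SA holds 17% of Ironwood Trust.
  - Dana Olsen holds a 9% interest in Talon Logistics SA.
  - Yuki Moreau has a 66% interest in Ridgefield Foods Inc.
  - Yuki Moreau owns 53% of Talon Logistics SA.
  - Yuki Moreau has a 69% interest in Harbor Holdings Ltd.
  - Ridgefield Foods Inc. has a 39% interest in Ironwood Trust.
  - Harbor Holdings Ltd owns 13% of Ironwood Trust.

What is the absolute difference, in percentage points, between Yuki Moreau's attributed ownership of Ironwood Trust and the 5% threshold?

53.51

By spousal attribution (R1), Yuki Moreau is treated as also owning Dana Olsen's interest in Talon Logistics SA, giving 53% + 9% = 62%.
By spousal attribution (R1), Yuki Moreau is treated as also owning Dana Olsen's interest in Ridgefield Foods Inc, giving 66% + 34% = 100%.
Chain via Talon Logistics SA (R2): 62% × 17% = 10.54% of Ironwood Trust.
Chain via Harbor Holdings Ltd (R2): 69% × 13% = 8.97% of Ironwood Trust.
Chain via Ridgefield Foods Inc. (R2): 100% × 39% = 39% of Ironwood Trust.
Aggregating (R3): 10.54% + 8.97% + 39% = 58.51%.
58.51% exceeds the 5% threshold by 53.51 percentage points.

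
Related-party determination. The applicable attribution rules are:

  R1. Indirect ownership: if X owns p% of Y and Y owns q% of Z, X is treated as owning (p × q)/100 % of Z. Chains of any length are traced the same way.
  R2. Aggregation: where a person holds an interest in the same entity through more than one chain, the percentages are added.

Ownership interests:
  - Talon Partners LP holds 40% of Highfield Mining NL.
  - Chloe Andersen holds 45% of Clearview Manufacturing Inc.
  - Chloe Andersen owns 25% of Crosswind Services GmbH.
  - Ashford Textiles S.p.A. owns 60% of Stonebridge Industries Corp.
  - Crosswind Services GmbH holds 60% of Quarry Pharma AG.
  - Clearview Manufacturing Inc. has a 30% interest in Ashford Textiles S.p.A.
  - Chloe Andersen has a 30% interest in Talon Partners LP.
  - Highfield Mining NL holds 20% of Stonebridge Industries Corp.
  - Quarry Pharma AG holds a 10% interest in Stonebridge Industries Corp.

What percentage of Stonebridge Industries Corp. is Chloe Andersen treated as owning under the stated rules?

12%

Chain via Crosswind Services GmbH → Quarry Pharma AG (R1): 25% × 60% × 10% = 1.5% of Stonebridge Industries Corp.
Chain via Talon Partners LP → Highfield Mining NL (R1): 30% × 40% × 20% = 2.4% of Stonebridge Industries Corp.
Chain via Clearview Manufacturing Inc. → Ashford Textiles S.p.A. (R1): 45% × 30% × 60% = 8.1% of Stonebridge Industries Corp.
Aggregating (R2): 1.5% + 2.4% + 8.1% = 12%.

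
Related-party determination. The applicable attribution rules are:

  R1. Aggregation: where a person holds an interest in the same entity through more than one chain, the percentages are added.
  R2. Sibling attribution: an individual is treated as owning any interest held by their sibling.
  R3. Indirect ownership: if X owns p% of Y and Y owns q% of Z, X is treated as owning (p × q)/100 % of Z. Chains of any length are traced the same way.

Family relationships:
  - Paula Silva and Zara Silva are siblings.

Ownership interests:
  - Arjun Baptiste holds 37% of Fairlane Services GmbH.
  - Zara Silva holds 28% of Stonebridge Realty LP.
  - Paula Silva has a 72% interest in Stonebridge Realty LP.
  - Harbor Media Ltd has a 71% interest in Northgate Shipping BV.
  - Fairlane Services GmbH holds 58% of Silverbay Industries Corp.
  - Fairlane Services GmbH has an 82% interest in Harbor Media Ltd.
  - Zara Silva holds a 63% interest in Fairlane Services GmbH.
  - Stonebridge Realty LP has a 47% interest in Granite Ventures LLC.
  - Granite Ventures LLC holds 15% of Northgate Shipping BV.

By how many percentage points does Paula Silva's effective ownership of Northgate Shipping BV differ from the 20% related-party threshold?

23.7286

By sibling attribution (R2), Paula Silva is treated as also owning Zara Silva's interest in Stonebridge Realty LP, giving 72% + 28% = 100%.
By sibling attribution (R2), Paula Silva is treated as owning Zara Silva's 63% interest in Fairlane Services GmbH.
Chain via Stonebridge Realty LP → Granite Ventures LLC (R3): 100% × 47% × 15% = 7.05% of Northgate Shipping BV.
Chain via Fairlane Services GmbH → Harbor Media Ltd (R3): 63% × 82% × 71% = 36.6786% of Northgate Shipping BV.
Aggregating (R1): 7.05% + 36.6786% = 43.7286%.
43.7286% exceeds the 20% threshold by 23.7286 percentage points.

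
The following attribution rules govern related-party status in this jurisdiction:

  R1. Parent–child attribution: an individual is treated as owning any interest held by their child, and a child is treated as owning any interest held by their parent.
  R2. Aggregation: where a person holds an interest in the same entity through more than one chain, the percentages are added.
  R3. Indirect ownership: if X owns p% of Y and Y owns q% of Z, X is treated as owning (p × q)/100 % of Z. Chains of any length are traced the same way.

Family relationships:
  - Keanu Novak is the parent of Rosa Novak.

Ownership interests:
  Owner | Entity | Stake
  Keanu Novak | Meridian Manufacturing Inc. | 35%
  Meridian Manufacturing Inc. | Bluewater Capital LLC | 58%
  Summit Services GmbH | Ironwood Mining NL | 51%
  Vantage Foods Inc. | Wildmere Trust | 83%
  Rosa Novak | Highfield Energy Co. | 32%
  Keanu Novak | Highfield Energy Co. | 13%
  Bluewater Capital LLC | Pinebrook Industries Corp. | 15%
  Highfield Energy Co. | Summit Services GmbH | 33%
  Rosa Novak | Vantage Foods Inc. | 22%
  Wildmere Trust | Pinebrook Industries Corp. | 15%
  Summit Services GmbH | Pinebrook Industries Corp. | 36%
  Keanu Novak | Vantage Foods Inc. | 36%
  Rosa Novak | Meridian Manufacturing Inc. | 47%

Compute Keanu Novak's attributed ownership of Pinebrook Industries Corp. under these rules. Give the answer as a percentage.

By parent–child attribution (R1), Keanu Novak is treated as also owning Rosa Novak's interest in Highfield Energy Co, giving 13% + 32% = 45%.
By parent–child attribution (R1), Keanu Novak is treated as also owning Rosa Novak's interest in Vantage Foods Inc, giving 36% + 22% = 58%.
By parent–child attribution (R1), Keanu Novak is treated as also owning Rosa Novak's interest in Meridian Manufacturing Inc, giving 35% + 47% = 82%.
Chain via Highfield Energy Co. → Summit Services GmbH (R3): 45% × 33% × 36% = 5.346% of Pinebrook Industries Corp.
Chain via Vantage Foods Inc. → Wildmere Trust (R3): 58% × 83% × 15% = 7.221% of Pinebrook Industries Corp.
Chain via Meridian Manufacturing Inc. → Bluewater Capital LLC (R3): 82% × 58% × 15% = 7.134% of Pinebrook Industries Corp.
Aggregating (R2): 5.346% + 7.221% + 7.134% = 19.701%.

19.701%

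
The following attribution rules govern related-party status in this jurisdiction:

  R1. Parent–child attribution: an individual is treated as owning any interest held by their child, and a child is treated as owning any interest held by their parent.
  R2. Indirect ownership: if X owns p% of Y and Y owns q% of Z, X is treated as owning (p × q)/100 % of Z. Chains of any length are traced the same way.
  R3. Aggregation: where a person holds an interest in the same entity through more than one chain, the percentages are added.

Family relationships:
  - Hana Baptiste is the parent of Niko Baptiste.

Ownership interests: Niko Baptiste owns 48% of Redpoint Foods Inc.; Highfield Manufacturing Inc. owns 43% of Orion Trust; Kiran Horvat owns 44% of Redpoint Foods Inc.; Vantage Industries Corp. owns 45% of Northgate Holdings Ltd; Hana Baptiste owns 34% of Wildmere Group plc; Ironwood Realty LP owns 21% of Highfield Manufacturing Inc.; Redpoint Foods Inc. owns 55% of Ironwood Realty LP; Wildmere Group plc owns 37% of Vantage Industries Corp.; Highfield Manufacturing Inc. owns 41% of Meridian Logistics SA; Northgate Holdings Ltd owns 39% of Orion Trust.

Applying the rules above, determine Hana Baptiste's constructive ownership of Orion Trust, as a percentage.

By parent–child attribution (R1), Hana Baptiste is treated as owning Niko Baptiste's 48% interest in Redpoint Foods Inc.
Chain via Wildmere Group plc → Vantage Industries Corp. → Northgate Holdings Ltd (R2): 34% × 37% × 45% × 39% = 2.20779% of Orion Trust.
Chain via Redpoint Foods Inc. → Ironwood Realty LP → Highfield Manufacturing Inc. (R2): 48% × 55% × 21% × 43% = 2.38392% of Orion Trust.
Aggregating (R3): 2.20779% + 2.38392% = 4.59171%.

4.59171%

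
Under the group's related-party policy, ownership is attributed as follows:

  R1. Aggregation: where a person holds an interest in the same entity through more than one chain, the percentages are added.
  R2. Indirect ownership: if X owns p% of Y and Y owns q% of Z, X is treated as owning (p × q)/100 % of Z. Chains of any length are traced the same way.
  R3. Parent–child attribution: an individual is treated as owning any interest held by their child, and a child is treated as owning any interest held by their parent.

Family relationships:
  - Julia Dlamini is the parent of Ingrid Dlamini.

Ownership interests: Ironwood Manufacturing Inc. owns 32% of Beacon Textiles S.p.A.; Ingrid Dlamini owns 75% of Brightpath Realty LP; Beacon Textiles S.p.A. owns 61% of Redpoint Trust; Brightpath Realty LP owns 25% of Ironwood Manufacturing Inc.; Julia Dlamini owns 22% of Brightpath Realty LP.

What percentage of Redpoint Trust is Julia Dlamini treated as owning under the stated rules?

By parent–child attribution (R3), Julia Dlamini is treated as also owning Ingrid Dlamini's interest in Brightpath Realty LP, giving 22% + 75% = 97%.
Chain via Brightpath Realty LP → Ironwood Manufacturing Inc. → Beacon Textiles S.p.A. (R2): 97% × 25% × 32% × 61% = 4.7336% of Redpoint Trust.

4.7336%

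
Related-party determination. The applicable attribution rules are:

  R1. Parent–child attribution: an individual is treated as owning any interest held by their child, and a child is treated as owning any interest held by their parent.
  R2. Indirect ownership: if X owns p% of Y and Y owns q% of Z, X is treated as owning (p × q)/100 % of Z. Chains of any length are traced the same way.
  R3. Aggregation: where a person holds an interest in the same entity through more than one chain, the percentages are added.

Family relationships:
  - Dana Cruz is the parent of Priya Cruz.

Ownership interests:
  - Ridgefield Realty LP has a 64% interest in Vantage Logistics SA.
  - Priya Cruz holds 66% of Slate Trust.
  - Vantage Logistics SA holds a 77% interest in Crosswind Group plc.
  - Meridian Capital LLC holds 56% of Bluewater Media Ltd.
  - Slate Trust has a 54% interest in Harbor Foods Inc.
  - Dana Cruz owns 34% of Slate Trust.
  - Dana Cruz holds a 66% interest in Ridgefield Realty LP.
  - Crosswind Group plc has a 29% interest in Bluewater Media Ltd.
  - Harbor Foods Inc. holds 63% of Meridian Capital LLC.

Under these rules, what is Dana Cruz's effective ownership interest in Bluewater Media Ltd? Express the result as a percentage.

28.483392%

By parent–child attribution (R1), Dana Cruz is treated as also owning Priya Cruz's interest in Slate Trust, giving 34% + 66% = 100%.
Chain via Ridgefield Realty LP → Vantage Logistics SA → Crosswind Group plc (R2): 66% × 64% × 77% × 29% = 9.432192% of Bluewater Media Ltd.
Chain via Slate Trust → Harbor Foods Inc. → Meridian Capital LLC (R2): 100% × 54% × 63% × 56% = 19.0512% of Bluewater Media Ltd.
Aggregating (R3): 9.432192% + 19.0512% = 28.483392%.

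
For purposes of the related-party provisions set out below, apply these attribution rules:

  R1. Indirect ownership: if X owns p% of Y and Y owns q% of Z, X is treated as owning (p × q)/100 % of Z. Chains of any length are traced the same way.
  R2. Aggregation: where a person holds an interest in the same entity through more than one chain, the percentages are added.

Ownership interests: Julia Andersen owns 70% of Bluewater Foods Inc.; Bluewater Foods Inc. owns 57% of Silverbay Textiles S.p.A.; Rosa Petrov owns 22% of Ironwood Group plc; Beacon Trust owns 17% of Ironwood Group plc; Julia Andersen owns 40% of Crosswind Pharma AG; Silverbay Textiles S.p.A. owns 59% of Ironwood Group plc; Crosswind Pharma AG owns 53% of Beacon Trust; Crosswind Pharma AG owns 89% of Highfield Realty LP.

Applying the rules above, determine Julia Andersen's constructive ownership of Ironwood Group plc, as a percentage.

27.145%

Chain via Crosswind Pharma AG → Beacon Trust (R1): 40% × 53% × 17% = 3.604% of Ironwood Group plc.
Chain via Bluewater Foods Inc. → Silverbay Textiles S.p.A. (R1): 70% × 57% × 59% = 23.541% of Ironwood Group plc.
Aggregating (R2): 3.604% + 23.541% = 27.145%.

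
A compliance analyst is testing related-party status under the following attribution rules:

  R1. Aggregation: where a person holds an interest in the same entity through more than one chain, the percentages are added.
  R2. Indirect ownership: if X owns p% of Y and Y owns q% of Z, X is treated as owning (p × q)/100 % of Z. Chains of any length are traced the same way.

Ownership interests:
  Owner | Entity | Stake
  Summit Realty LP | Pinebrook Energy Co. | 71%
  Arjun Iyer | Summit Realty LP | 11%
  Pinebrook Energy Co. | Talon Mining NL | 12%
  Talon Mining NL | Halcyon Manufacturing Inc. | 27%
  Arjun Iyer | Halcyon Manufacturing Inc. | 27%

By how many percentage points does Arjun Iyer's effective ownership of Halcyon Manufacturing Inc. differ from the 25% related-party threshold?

2.253044

Chain via Summit Realty LP → Pinebrook Energy Co. → Talon Mining NL (R2): 11% × 71% × 12% × 27% = 0.253044% of Halcyon Manufacturing Inc.
Direct interest in Halcyon Manufacturing Inc: 27%.
Aggregating (R1): 0.253044% + 27% = 27.253044%.
27.253044% exceeds the 25% threshold by 2.253044 percentage points.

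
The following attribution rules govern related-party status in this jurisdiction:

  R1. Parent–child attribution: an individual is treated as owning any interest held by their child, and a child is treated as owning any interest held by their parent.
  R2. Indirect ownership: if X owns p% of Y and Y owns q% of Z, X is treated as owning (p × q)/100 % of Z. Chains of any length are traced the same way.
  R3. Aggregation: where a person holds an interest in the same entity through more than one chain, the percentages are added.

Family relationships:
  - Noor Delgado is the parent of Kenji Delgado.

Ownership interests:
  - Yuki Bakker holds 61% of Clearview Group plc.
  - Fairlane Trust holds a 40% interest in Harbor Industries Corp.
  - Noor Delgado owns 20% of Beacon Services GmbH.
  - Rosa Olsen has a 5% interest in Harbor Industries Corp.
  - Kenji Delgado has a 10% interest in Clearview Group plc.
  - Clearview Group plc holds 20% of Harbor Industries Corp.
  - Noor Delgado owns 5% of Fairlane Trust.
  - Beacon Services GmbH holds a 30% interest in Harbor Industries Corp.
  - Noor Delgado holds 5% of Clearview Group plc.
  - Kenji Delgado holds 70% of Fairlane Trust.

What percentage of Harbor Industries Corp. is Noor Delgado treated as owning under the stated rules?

By parent–child attribution (R1), Noor Delgado is treated as also owning Kenji Delgado's interest in Clearview Group plc, giving 5% + 10% = 15%.
By parent–child attribution (R1), Noor Delgado is treated as also owning Kenji Delgado's interest in Fairlane Trust, giving 5% + 70% = 75%.
Chain via Clearview Group plc (R2): 15% × 20% = 3% of Harbor Industries Corp.
Chain via Beacon Services GmbH (R2): 20% × 30% = 6% of Harbor Industries Corp.
Chain via Fairlane Trust (R2): 75% × 40% = 30% of Harbor Industries Corp.
Aggregating (R3): 3% + 6% + 30% = 39%.

39%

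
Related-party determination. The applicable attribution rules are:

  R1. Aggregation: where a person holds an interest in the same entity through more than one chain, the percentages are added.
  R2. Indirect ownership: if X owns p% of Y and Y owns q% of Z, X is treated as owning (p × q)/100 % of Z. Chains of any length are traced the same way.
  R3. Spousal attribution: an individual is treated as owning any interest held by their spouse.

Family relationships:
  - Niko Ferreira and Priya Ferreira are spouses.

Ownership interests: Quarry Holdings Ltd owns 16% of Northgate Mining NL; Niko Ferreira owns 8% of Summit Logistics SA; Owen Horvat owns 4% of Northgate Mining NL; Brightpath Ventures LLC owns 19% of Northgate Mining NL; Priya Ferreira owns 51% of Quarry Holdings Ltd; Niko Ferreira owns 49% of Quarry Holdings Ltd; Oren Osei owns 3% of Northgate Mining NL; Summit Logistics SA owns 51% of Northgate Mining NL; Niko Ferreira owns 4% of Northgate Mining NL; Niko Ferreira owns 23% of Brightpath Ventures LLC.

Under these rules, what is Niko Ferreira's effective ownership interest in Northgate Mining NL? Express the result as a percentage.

By spousal attribution (R3), Niko Ferreira is treated as also owning Priya Ferreira's interest in Quarry Holdings Ltd, giving 49% + 51% = 100%.
Chain via Quarry Holdings Ltd (R2): 100% × 16% = 16% of Northgate Mining NL.
Chain via Summit Logistics SA (R2): 8% × 51% = 4.08% of Northgate Mining NL.
Chain via Brightpath Ventures LLC (R2): 23% × 19% = 4.37% of Northgate Mining NL.
Direct interest in Northgate Mining NL: 4%.
Aggregating (R1): 16% + 4.08% + 4.37% + 4% = 28.45%.

28.45%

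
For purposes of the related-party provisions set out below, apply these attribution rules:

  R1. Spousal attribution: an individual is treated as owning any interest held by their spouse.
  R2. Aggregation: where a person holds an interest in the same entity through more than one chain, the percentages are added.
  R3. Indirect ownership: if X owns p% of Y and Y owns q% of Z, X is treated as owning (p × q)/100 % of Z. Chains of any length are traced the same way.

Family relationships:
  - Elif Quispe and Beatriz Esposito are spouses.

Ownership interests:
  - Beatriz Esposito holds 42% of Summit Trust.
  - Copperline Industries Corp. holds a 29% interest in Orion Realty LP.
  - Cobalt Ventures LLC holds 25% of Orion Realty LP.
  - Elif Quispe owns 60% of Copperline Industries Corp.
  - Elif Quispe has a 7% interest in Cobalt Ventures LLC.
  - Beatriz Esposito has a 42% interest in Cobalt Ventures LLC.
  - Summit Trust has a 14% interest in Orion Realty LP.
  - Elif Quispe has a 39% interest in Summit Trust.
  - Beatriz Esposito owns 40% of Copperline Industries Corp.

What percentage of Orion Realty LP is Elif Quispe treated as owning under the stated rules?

By spousal attribution (R1), Elif Quispe is treated as also owning Beatriz Esposito's interest in Copperline Industries Corp, giving 60% + 40% = 100%.
By spousal attribution (R1), Elif Quispe is treated as also owning Beatriz Esposito's interest in Summit Trust, giving 39% + 42% = 81%.
By spousal attribution (R1), Elif Quispe is treated as also owning Beatriz Esposito's interest in Cobalt Ventures LLC, giving 7% + 42% = 49%.
Chain via Copperline Industries Corp. (R3): 100% × 29% = 29% of Orion Realty LP.
Chain via Summit Trust (R3): 81% × 14% = 11.34% of Orion Realty LP.
Chain via Cobalt Ventures LLC (R3): 49% × 25% = 12.25% of Orion Realty LP.
Aggregating (R2): 29% + 11.34% + 12.25% = 52.59%.

52.59%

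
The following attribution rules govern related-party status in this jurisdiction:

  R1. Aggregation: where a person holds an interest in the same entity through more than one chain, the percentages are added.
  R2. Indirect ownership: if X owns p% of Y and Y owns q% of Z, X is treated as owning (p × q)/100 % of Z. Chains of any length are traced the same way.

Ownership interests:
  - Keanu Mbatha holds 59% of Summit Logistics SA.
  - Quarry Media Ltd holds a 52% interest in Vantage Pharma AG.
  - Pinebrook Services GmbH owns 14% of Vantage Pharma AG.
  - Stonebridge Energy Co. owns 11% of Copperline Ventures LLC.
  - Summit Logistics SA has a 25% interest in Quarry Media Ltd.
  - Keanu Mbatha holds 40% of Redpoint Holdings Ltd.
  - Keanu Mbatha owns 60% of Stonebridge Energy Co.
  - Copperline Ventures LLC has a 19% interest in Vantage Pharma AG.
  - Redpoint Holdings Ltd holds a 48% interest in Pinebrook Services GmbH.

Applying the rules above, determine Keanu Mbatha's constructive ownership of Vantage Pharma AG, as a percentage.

11.612%

Chain via Stonebridge Energy Co. → Copperline Ventures LLC (R2): 60% × 11% × 19% = 1.254% of Vantage Pharma AG.
Chain via Redpoint Holdings Ltd → Pinebrook Services GmbH (R2): 40% × 48% × 14% = 2.688% of Vantage Pharma AG.
Chain via Summit Logistics SA → Quarry Media Ltd (R2): 59% × 25% × 52% = 7.67% of Vantage Pharma AG.
Aggregating (R1): 1.254% + 2.688% + 7.67% = 11.612%.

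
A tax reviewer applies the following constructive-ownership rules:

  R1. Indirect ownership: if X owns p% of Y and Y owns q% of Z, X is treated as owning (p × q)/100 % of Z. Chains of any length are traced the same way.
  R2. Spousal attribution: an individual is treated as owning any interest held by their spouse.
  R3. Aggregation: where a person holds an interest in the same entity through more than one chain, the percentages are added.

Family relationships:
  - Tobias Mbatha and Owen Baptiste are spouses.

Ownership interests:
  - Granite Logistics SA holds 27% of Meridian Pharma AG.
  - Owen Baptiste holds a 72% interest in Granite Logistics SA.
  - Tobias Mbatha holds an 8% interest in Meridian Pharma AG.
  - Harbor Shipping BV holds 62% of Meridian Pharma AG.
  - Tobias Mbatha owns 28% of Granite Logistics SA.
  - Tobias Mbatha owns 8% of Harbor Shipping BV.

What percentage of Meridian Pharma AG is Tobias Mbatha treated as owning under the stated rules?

By spousal attribution (R2), Tobias Mbatha is treated as also owning Owen Baptiste's interest in Granite Logistics SA, giving 28% + 72% = 100%.
Chain via Granite Logistics SA (R1): 100% × 27% = 27% of Meridian Pharma AG.
Chain via Harbor Shipping BV (R1): 8% × 62% = 4.96% of Meridian Pharma AG.
Direct interest in Meridian Pharma AG: 8%.
Aggregating (R3): 27% + 4.96% + 8% = 39.96%.

39.96%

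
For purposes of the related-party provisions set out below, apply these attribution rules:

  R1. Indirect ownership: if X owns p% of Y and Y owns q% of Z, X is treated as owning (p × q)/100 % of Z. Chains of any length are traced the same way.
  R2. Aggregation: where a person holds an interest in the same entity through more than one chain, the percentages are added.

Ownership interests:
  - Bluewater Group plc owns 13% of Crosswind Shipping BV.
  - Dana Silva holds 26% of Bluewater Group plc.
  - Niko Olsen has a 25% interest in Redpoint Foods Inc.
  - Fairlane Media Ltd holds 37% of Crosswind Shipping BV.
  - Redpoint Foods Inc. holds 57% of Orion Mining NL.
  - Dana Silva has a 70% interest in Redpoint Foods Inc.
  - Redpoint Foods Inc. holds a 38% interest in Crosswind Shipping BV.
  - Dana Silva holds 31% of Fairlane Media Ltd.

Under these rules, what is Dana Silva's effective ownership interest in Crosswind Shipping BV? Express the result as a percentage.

41.45%

Chain via Bluewater Group plc (R1): 26% × 13% = 3.38% of Crosswind Shipping BV.
Chain via Redpoint Foods Inc. (R1): 70% × 38% = 26.6% of Crosswind Shipping BV.
Chain via Fairlane Media Ltd (R1): 31% × 37% = 11.47% of Crosswind Shipping BV.
Aggregating (R2): 3.38% + 26.6% + 11.47% = 41.45%.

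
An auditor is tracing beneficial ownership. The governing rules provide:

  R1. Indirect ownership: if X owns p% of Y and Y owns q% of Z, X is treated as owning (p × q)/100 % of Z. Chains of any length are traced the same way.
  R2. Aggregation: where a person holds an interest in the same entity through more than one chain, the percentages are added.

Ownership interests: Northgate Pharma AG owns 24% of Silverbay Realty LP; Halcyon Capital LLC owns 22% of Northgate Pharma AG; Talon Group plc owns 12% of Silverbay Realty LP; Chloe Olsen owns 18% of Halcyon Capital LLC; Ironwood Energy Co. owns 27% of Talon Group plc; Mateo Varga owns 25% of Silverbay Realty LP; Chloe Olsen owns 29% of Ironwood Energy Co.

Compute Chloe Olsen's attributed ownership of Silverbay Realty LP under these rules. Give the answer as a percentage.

Chain via Ironwood Energy Co. → Talon Group plc (R1): 29% × 27% × 12% = 0.9396% of Silverbay Realty LP.
Chain via Halcyon Capital LLC → Northgate Pharma AG (R1): 18% × 22% × 24% = 0.9504% of Silverbay Realty LP.
Aggregating (R2): 0.9396% + 0.9504% = 1.89%.

1.89%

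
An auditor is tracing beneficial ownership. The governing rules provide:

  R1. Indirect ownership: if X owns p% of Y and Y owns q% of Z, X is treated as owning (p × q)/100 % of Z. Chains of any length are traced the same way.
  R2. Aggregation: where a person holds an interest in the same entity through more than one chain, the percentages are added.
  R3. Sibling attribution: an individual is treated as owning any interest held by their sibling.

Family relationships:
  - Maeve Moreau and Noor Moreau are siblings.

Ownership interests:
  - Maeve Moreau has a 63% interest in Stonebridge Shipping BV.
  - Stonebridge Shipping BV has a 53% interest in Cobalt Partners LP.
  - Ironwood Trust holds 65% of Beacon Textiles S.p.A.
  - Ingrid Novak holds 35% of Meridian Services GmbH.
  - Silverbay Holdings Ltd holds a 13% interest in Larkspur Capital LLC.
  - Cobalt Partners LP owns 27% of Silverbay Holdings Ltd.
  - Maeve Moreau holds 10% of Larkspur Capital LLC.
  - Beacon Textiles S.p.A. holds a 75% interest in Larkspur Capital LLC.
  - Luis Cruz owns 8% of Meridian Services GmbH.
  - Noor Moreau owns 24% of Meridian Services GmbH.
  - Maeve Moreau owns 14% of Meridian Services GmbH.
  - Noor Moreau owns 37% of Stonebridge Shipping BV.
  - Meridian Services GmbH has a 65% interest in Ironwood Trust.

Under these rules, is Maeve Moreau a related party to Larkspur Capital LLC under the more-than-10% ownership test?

Yes

By sibling attribution (R3), Maeve Moreau is treated as also owning Noor Moreau's interest in Meridian Services GmbH, giving 14% + 24% = 38%.
By sibling attribution (R3), Maeve Moreau is treated as also owning Noor Moreau's interest in Stonebridge Shipping BV, giving 63% + 37% = 100%.
Chain via Meridian Services GmbH → Ironwood Trust → Beacon Textiles S.p.A. (R1): 38% × 65% × 65% × 75% = 12.04125% of Larkspur Capital LLC.
Chain via Stonebridge Shipping BV → Cobalt Partners LP → Silverbay Holdings Ltd (R1): 100% × 53% × 27% × 13% = 1.8603% of Larkspur Capital LLC.
Direct interest in Larkspur Capital LLC: 10%.
Aggregating (R2): 12.04125% + 1.8603% + 10% = 23.90155%.
23.90155% exceeds the 10% threshold, so Maeve is a related party to Larkspur Capital LLC.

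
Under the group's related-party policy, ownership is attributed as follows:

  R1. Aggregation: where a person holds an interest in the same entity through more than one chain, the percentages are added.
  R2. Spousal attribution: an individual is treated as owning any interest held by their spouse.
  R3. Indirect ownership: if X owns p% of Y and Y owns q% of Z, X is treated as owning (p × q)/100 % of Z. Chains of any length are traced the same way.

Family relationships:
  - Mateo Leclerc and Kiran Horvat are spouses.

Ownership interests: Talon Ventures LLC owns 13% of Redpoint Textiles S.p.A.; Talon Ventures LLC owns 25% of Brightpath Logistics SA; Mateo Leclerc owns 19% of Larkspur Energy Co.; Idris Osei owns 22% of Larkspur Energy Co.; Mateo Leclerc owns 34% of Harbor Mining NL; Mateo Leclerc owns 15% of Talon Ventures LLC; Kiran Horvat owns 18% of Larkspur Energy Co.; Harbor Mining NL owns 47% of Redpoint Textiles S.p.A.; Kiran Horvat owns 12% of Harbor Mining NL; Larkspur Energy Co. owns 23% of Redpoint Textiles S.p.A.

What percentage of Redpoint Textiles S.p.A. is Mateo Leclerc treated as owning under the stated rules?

32.08%

By spousal attribution (R2), Mateo Leclerc is treated as also owning Kiran Horvat's interest in Larkspur Energy Co, giving 19% + 18% = 37%.
By spousal attribution (R2), Mateo Leclerc is treated as also owning Kiran Horvat's interest in Harbor Mining NL, giving 34% + 12% = 46%.
Chain via Larkspur Energy Co. (R3): 37% × 23% = 8.51% of Redpoint Textiles S.p.A.
Chain via Talon Ventures LLC (R3): 15% × 13% = 1.95% of Redpoint Textiles S.p.A.
Chain via Harbor Mining NL (R3): 46% × 47% = 21.62% of Redpoint Textiles S.p.A.
Aggregating (R1): 8.51% + 1.95% + 21.62% = 32.08%.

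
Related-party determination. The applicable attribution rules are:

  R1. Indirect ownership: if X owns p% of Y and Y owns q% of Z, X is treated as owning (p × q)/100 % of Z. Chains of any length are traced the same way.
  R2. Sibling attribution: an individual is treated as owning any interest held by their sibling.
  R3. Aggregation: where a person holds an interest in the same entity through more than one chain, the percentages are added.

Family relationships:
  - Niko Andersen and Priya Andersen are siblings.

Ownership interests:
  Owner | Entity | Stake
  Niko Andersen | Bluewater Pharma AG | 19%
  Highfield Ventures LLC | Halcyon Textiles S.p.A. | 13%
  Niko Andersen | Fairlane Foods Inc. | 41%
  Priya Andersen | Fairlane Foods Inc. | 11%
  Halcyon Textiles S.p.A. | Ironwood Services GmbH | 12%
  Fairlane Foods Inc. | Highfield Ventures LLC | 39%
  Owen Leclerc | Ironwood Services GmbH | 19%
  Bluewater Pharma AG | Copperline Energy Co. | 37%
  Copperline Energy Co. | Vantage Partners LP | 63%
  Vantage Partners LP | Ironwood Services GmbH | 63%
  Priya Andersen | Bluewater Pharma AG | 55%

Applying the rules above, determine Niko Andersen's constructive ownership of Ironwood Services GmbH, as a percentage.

By sibling attribution (R2), Niko Andersen is treated as also owning Priya Andersen's interest in Bluewater Pharma AG, giving 19% + 55% = 74%.
By sibling attribution (R2), Niko Andersen is treated as also owning Priya Andersen's interest in Fairlane Foods Inc, giving 41% + 11% = 52%.
Chain via Bluewater Pharma AG → Copperline Energy Co. → Vantage Partners LP (R1): 74% × 37% × 63% × 63% = 10.867122% of Ironwood Services GmbH.
Chain via Fairlane Foods Inc. → Highfield Ventures LLC → Halcyon Textiles S.p.A. (R1): 52% × 39% × 13% × 12% = 0.316368% of Ironwood Services GmbH.
Aggregating (R3): 10.867122% + 0.316368% = 11.18349%.

11.18349%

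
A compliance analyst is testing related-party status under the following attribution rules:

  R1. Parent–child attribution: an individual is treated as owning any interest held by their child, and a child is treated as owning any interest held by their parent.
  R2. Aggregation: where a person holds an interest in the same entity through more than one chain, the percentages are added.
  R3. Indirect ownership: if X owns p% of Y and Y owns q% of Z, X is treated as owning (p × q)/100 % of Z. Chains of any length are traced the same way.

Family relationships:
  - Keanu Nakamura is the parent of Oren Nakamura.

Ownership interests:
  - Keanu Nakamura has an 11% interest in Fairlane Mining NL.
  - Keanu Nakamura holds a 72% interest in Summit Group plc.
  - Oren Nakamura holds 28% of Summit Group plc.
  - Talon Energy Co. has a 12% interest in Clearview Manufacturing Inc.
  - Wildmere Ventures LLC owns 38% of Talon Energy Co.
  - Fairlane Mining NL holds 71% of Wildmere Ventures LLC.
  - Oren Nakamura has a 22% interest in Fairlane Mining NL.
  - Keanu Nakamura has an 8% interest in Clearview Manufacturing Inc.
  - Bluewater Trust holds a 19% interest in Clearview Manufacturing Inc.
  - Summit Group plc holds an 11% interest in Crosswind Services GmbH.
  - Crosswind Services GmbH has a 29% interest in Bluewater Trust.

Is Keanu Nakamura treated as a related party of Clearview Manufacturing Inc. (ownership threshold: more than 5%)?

Yes

By parent–child attribution (R1), Keanu Nakamura is treated as also owning Oren Nakamura's interest in Fairlane Mining NL, giving 11% + 22% = 33%.
By parent–child attribution (R1), Keanu Nakamura is treated as also owning Oren Nakamura's interest in Summit Group plc, giving 72% + 28% = 100%.
Chain via Fairlane Mining NL → Wildmere Ventures LLC → Talon Energy Co. (R3): 33% × 71% × 38% × 12% = 1.068408% of Clearview Manufacturing Inc.
Chain via Summit Group plc → Crosswind Services GmbH → Bluewater Trust (R3): 100% × 11% × 29% × 19% = 0.6061% of Clearview Manufacturing Inc.
Direct interest in Clearview Manufacturing Inc: 8%.
Aggregating (R2): 1.068408% + 0.6061% + 8% = 9.674508%.
9.674508% exceeds the 5% threshold, so Keanu is a related party to Clearview Manufacturing Inc.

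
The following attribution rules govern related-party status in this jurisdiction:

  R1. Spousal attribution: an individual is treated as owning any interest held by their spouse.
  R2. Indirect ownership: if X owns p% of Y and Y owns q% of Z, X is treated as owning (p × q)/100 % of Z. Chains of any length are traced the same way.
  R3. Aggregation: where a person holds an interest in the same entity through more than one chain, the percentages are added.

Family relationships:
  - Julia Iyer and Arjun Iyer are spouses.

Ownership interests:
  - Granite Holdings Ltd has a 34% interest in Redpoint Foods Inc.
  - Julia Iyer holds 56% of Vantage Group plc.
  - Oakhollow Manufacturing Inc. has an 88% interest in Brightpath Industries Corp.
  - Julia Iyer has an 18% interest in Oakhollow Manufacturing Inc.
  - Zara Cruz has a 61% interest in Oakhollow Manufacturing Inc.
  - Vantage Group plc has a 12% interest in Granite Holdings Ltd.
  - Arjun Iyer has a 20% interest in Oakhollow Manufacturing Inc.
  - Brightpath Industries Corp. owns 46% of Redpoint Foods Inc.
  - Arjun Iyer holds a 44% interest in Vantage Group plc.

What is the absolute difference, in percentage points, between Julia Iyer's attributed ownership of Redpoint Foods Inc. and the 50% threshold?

30.5376

By spousal attribution (R1), Julia Iyer is treated as also owning Arjun Iyer's interest in Vantage Group plc, giving 56% + 44% = 100%.
By spousal attribution (R1), Julia Iyer is treated as also owning Arjun Iyer's interest in Oakhollow Manufacturing Inc, giving 18% + 20% = 38%.
Chain via Vantage Group plc → Granite Holdings Ltd (R2): 100% × 12% × 34% = 4.08% of Redpoint Foods Inc.
Chain via Oakhollow Manufacturing Inc. → Brightpath Industries Corp. (R2): 38% × 88% × 46% = 15.3824% of Redpoint Foods Inc.
Aggregating (R3): 4.08% + 15.3824% = 19.4624%.
19.4624% falls short of the 50% threshold by 30.5376 percentage points.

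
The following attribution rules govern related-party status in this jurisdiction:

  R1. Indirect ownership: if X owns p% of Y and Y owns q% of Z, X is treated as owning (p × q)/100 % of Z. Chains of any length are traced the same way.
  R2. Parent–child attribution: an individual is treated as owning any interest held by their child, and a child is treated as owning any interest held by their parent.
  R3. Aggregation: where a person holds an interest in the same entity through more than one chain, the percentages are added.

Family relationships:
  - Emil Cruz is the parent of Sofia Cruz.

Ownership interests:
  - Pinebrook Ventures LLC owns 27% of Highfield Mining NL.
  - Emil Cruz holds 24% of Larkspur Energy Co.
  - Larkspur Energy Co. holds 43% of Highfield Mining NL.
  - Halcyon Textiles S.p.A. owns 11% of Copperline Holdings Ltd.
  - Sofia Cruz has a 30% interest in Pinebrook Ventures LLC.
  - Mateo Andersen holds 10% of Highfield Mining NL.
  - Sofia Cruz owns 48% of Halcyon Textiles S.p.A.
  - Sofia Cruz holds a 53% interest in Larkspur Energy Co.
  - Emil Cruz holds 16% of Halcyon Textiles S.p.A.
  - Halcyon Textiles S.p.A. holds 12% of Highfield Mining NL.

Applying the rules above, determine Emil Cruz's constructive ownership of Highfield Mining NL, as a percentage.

48.89%

By parent–child attribution (R2), Emil Cruz is treated as also owning Sofia Cruz's interest in Larkspur Energy Co, giving 24% + 53% = 77%.
By parent–child attribution (R2), Emil Cruz is treated as also owning Sofia Cruz's interest in Halcyon Textiles S.p.A, giving 16% + 48% = 64%.
By parent–child attribution (R2), Emil Cruz is treated as owning Sofia Cruz's 30% interest in Pinebrook Ventures LLC.
Chain via Larkspur Energy Co. (R1): 77% × 43% = 33.11% of Highfield Mining NL.
Chain via Halcyon Textiles S.p.A. (R1): 64% × 12% = 7.68% of Highfield Mining NL.
Chain via Pinebrook Ventures LLC (R1): 30% × 27% = 8.1% of Highfield Mining NL.
Aggregating (R3): 33.11% + 7.68% + 8.1% = 48.89%.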